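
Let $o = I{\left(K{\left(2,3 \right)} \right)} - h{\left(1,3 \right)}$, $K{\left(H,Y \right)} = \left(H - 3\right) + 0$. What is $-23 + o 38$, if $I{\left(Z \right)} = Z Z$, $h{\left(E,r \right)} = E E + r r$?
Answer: $-365$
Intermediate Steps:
$h{\left(E,r \right)} = E^{2} + r^{2}$
$K{\left(H,Y \right)} = -3 + H$ ($K{\left(H,Y \right)} = \left(-3 + H\right) + 0 = -3 + H$)
$I{\left(Z \right)} = Z^{2}$
$o = -9$ ($o = \left(-3 + 2\right)^{2} - \left(1^{2} + 3^{2}\right) = \left(-1\right)^{2} - \left(1 + 9\right) = 1 - 10 = -9$)
$-23 + o 38 = -23 - 342 = -365$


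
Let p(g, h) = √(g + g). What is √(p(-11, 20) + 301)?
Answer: √(301 + I*√22) ≈ 17.35 + 0.1352*I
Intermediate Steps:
p(g, h) = √2*√g (p(g, h) = √(2*g) = √2*√g)
√(p(-11, 20) + 301) = √(√2*√(-11) + 301) = √(√2*(I*√11) + 301) = √(I*√22 + 301) = √(301 + I*√22)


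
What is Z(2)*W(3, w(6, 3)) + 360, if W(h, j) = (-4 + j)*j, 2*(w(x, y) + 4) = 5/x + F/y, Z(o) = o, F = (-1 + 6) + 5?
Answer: 27553/72 ≈ 382.68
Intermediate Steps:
F = 10 (F = 5 + 5 = 10)
w(x, y) = -4 + 5/y + 5/(2*x) (w(x, y) = -4 + (5/x + 10/y)/2 = -4 + (5/y + 5/(2*x)) = -4 + 5/y + 5/(2*x))
W(h, j) = j*(-4 + j)
Z(2)*W(3, w(6, 3)) + 360 = 2*((-4 + 5/3 + (5/2)/6)*(-4 + (-4 + 5/3 + (5/2)/6))) + 360 = 2*((-4 + 5*(⅓) + (5/2)*(⅙))*(-4 + (-4 + 5*(⅓) + (5/2)*(⅙)))) + 360 = 2*((-4 + 5/3 + 5/12)*(-4 + (-4 + 5/3 + 5/12))) + 360 = 2*(-23*(-4 - 23/12)/12) + 360 = 2*(-23/12*(-71/12)) + 360 = 2*(1633/144) + 360 = 1633/72 + 360 = 27553/72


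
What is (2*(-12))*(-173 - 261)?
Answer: 10416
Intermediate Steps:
(2*(-12))*(-173 - 261) = -24*(-434) = 10416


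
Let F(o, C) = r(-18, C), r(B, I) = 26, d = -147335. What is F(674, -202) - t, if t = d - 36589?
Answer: 183950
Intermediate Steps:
F(o, C) = 26
t = -183924 (t = -147335 - 36589 = -183924)
F(674, -202) - t = 26 - 1*(-183924) = 26 + 183924 = 183950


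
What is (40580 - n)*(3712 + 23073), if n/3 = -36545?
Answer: 4023508775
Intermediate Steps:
n = -109635 (n = 3*(-36545) = -109635)
(40580 - n)*(3712 + 23073) = (40580 - 1*(-109635))*(3712 + 23073) = (40580 + 109635)*26785 = 150215*26785 = 4023508775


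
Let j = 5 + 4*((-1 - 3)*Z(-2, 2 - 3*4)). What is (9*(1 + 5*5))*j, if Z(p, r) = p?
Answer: 8658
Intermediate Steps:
j = 37 (j = 5 + 4*((-1 - 3)*(-2)) = 5 + 4*(-4*(-2)) = 5 + 4*8 = 5 + 32 = 37)
(9*(1 + 5*5))*j = (9*(1 + 5*5))*37 = (9*(1 + 25))*37 = (9*26)*37 = 234*37 = 8658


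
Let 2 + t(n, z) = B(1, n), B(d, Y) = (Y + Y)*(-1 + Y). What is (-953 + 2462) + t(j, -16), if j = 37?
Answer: 4171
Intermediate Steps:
B(d, Y) = 2*Y*(-1 + Y) (B(d, Y) = (2*Y)*(-1 + Y) = 2*Y*(-1 + Y))
t(n, z) = -2 + 2*n*(-1 + n)
(-953 + 2462) + t(j, -16) = (-953 + 2462) + (-2 + 2*37*(-1 + 37)) = 1509 + (-2 + 2*37*36) = 1509 + (-2 + 2664) = 1509 + 2662 = 4171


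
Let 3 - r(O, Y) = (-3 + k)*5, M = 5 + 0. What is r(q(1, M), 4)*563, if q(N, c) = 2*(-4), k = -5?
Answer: 24209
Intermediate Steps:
M = 5
q(N, c) = -8
r(O, Y) = 43 (r(O, Y) = 3 - (-3 - 5)*5 = 3 - (-8)*5 = 3 - 1*(-40) = 3 + 40 = 43)
r(q(1, M), 4)*563 = 43*563 = 24209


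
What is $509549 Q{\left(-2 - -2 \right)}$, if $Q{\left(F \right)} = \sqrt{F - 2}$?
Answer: $509549 i \sqrt{2} \approx 7.2061 \cdot 10^{5} i$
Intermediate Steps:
$Q{\left(F \right)} = \sqrt{-2 + F}$
$509549 Q{\left(-2 - -2 \right)} = 509549 \sqrt{-2 - 0} = 509549 \sqrt{-2 + \left(-2 + 2\right)} = 509549 \sqrt{-2 + 0} = 509549 \sqrt{-2} = 509549 i \sqrt{2}$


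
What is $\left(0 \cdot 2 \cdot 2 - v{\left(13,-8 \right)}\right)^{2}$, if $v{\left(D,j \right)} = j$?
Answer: $64$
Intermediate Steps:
$\left(0 \cdot 2 \cdot 2 - v{\left(13,-8 \right)}\right)^{2} = \left(0 \cdot 2 \cdot 2 - -8\right)^{2} = \left(0 \cdot 2 + 8\right)^{2} = \left(0 + 8\right)^{2} = 8^{2} = 64$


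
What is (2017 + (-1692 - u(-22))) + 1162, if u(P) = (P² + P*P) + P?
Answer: 541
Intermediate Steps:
u(P) = P + 2*P² (u(P) = (P² + P²) + P = 2*P² + P = P + 2*P²)
(2017 + (-1692 - u(-22))) + 1162 = (2017 + (-1692 - (-22)*(1 + 2*(-22)))) + 1162 = (2017 + (-1692 - (-22)*(1 - 44))) + 1162 = (2017 + (-1692 - (-22)*(-43))) + 1162 = (2017 + (-1692 - 1*946)) + 1162 = (2017 + (-1692 - 946)) + 1162 = (2017 - 2638) + 1162 = -621 + 1162 = 541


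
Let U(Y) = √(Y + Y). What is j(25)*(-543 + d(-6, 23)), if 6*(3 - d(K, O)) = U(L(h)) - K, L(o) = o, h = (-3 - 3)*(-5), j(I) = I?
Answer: -13525 - 25*√15/3 ≈ -13557.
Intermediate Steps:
h = 30 (h = -6*(-5) = 30)
U(Y) = √2*√Y (U(Y) = √(2*Y) = √2*√Y)
d(K, O) = 3 - √15/3 + K/6 (d(K, O) = 3 - (√2*√30 - K)/6 = 3 - (2*√15 - K)/6 = 3 - (-K + 2*√15)/6 = 3 + (-√15/3 + K/6) = 3 - √15/3 + K/6)
j(25)*(-543 + d(-6, 23)) = 25*(-543 + (3 - √15/3 + (⅙)*(-6))) = 25*(-543 + (3 - √15/3 - 1)) = 25*(-543 + (2 - √15/3)) = 25*(-541 - √15/3) = -13525 - 25*√15/3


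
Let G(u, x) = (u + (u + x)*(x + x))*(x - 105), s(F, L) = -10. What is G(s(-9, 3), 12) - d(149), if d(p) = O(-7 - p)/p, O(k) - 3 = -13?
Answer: -526556/149 ≈ -3533.9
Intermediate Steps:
O(k) = -10 (O(k) = 3 - 13 = -10)
d(p) = -10/p
G(u, x) = (-105 + x)*(u + 2*x*(u + x)) (G(u, x) = (u + (u + x)*(2*x))*(-105 + x) = (u + 2*x*(u + x))*(-105 + x) = (-105 + x)*(u + 2*x*(u + x)))
G(s(-9, 3), 12) - d(149) = (-210*12² - 105*(-10) + 2*12³ - 209*(-10)*12 + 2*(-10)*12²) - (-10)/149 = (-210*144 + 1050 + 2*1728 + 25080 + 2*(-10)*144) - (-10)/149 = (-30240 + 1050 + 3456 + 25080 - 2880) - 1*(-10/149) = -3534 + 10/149 = -526556/149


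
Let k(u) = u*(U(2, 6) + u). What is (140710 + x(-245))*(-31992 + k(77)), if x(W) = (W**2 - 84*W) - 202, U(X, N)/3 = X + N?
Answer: -5354251295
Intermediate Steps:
U(X, N) = 3*N + 3*X (U(X, N) = 3*(X + N) = 3*(N + X) = 3*N + 3*X)
x(W) = -202 + W**2 - 84*W
k(u) = u*(24 + u) (k(u) = u*((3*6 + 3*2) + u) = u*((18 + 6) + u) = u*(24 + u))
(140710 + x(-245))*(-31992 + k(77)) = (140710 + (-202 + (-245)**2 - 84*(-245)))*(-31992 + 77*(24 + 77)) = (140710 + (-202 + 60025 + 20580))*(-31992 + 77*101) = (140710 + 80403)*(-31992 + 7777) = 221113*(-24215) = -5354251295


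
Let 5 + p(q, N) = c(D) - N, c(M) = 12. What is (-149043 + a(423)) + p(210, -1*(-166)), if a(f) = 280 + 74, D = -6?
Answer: -148848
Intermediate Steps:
p(q, N) = 7 - N (p(q, N) = -5 + (12 - N) = 7 - N)
a(f) = 354
(-149043 + a(423)) + p(210, -1*(-166)) = (-149043 + 354) + (7 - (-1)*(-166)) = -148689 + (7 - 1*166) = -148689 + (7 - 166) = -148689 - 159 = -148848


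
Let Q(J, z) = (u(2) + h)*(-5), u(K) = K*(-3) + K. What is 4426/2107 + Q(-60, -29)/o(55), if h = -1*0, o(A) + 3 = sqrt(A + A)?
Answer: 573446/212807 + 20*sqrt(110)/101 ≈ 4.7715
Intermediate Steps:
o(A) = -3 + sqrt(2)*sqrt(A) (o(A) = -3 + sqrt(A + A) = -3 + sqrt(2*A) = -3 + sqrt(2)*sqrt(A))
u(K) = -2*K (u(K) = -3*K + K = -2*K)
h = 0
Q(J, z) = 20 (Q(J, z) = (-2*2 + 0)*(-5) = (-4 + 0)*(-5) = -4*(-5) = 20)
4426/2107 + Q(-60, -29)/o(55) = 4426/2107 + 20/(-3 + sqrt(2)*sqrt(55)) = 4426*(1/2107) + 20/(-3 + sqrt(110)) = 4426/2107 + 20/(-3 + sqrt(110))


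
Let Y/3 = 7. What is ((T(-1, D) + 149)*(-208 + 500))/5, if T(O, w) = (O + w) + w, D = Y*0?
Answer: 43216/5 ≈ 8643.2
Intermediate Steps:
Y = 21 (Y = 3*7 = 21)
D = 0 (D = 21*0 = 0)
T(O, w) = O + 2*w
((T(-1, D) + 149)*(-208 + 500))/5 = (((-1 + 2*0) + 149)*(-208 + 500))/5 = (((-1 + 0) + 149)*292)*(⅕) = ((-1 + 149)*292)*(⅕) = (148*292)*(⅕) = 43216*(⅕) = 43216/5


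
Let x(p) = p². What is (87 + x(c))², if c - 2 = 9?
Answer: 43264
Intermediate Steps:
c = 11 (c = 2 + 9 = 11)
(87 + x(c))² = (87 + 11²)² = (87 + 121)² = 208² = 43264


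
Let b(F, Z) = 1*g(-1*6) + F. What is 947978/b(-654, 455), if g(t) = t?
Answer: -473989/330 ≈ -1436.3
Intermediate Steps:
b(F, Z) = -6 + F (b(F, Z) = 1*(-1*6) + F = 1*(-6) + F = -6 + F)
947978/b(-654, 455) = 947978/(-6 - 654) = 947978/(-660) = 947978*(-1/660) = -473989/330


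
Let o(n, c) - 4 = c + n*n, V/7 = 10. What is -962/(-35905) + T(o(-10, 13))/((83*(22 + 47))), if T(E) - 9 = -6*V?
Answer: -3082527/68542645 ≈ -0.044972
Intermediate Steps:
V = 70 (V = 7*10 = 70)
o(n, c) = 4 + c + n**2 (o(n, c) = 4 + (c + n*n) = 4 + (c + n**2) = 4 + c + n**2)
T(E) = -411 (T(E) = 9 - 6*70 = 9 - 420 = -411)
-962/(-35905) + T(o(-10, 13))/((83*(22 + 47))) = -962/(-35905) - 411*1/(83*(22 + 47)) = -962*(-1/35905) - 411/(83*69) = 962/35905 - 411/5727 = 962/35905 - 411*1/5727 = 962/35905 - 137/1909 = -3082527/68542645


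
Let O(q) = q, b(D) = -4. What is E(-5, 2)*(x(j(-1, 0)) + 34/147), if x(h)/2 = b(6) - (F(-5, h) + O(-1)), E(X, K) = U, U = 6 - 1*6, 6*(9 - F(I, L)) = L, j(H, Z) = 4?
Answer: 0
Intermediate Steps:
F(I, L) = 9 - L/6
U = 0 (U = 6 - 6 = 0)
E(X, K) = 0
x(h) = -24 + h/3 (x(h) = 2*(-4 - ((9 - h/6) - 1)) = 2*(-4 - (8 - h/6)) = 2*(-4 + (-8 + h/6)) = 2*(-12 + h/6) = -24 + h/3)
E(-5, 2)*(x(j(-1, 0)) + 34/147) = 0*((-24 + (⅓)*4) + 34/147) = 0*((-24 + 4/3) + 34*(1/147)) = 0*(-68/3 + 34/147) = 0*(-3298/147) = 0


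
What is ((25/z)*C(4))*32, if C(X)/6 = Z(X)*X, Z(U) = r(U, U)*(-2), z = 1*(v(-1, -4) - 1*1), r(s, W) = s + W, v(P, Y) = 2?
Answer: -307200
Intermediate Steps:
r(s, W) = W + s
z = 1 (z = 1*(2 - 1*1) = 1*(2 - 1) = 1*1 = 1)
Z(U) = -4*U (Z(U) = (U + U)*(-2) = (2*U)*(-2) = -4*U)
C(X) = -24*X² (C(X) = 6*((-4*X)*X) = 6*(-4*X²) = -24*X²)
((25/z)*C(4))*32 = ((25/1)*(-24*4²))*32 = ((25*1)*(-24*16))*32 = (25*(-384))*32 = -9600*32 = -307200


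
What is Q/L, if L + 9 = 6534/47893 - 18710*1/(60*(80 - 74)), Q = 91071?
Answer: -157019882508/104889911 ≈ -1497.0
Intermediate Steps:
L = -104889911/1724148 (L = -9 + (6534/47893 - 18710*1/(60*(80 - 74))) = -9 + (6534*(1/47893) - 18710/(6*60)) = -9 + (6534/47893 - 18710/360) = -9 + (6534/47893 - 18710*1/360) = -9 + (6534/47893 - 1871/36) = -9 - 89372579/1724148 = -104889911/1724148 ≈ -60.836)
Q/L = 91071/(-104889911/1724148) = 91071*(-1724148/104889911) = -157019882508/104889911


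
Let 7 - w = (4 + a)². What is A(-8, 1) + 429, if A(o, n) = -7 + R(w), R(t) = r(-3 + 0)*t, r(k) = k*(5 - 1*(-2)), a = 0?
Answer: 611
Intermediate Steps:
w = -9 (w = 7 - (4 + 0)² = 7 - 1*4² = 7 - 1*16 = 7 - 16 = -9)
r(k) = 7*k (r(k) = k*(5 + 2) = k*7 = 7*k)
R(t) = -21*t (R(t) = (7*(-3 + 0))*t = (7*(-3))*t = -21*t)
A(o, n) = 182 (A(o, n) = -7 - 21*(-9) = -7 + 189 = 182)
A(-8, 1) + 429 = 182 + 429 = 611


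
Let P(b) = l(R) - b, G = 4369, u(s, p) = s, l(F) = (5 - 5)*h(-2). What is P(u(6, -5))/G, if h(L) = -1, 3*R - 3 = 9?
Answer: -6/4369 ≈ -0.0013733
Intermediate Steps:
R = 4 (R = 1 + (⅓)*9 = 1 + 3 = 4)
l(F) = 0 (l(F) = (5 - 5)*(-1) = 0*(-1) = 0)
P(b) = -b (P(b) = 0 - b = -b)
P(u(6, -5))/G = -1*6/4369 = -6*1/4369 = -6/4369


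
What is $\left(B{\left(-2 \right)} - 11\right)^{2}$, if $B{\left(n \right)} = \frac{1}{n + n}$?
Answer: $\frac{2025}{16} \approx 126.56$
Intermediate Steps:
$B{\left(n \right)} = \frac{1}{2 n}$
$\left(B{\left(-2 \right)} - 11\right)^{2} = \left(\frac{1}{2 \left(-2\right)} - 11\right)^{2} = \left(\frac{1}{2} \left(- \frac{1}{2}\right) - 11\right)^{2} = \left(- \frac{1}{4} - 11\right)^{2} = \left(- \frac{45}{4}\right)^{2} = \frac{2025}{16}$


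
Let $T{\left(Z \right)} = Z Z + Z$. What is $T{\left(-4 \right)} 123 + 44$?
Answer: $1520$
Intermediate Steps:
$T{\left(Z \right)} = Z + Z^{2}$ ($T{\left(Z \right)} = Z^{2} + Z = Z + Z^{2}$)
$T{\left(-4 \right)} 123 + 44 = - 4 \left(1 - 4\right) 123 + 44 = \left(-4\right) \left(-3\right) 123 + 44 = 12 \cdot 123 + 44 = 1476 + 44 = 1520$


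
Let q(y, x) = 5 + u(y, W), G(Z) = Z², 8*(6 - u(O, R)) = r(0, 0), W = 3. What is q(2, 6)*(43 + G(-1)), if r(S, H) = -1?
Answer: 979/2 ≈ 489.50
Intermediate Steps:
u(O, R) = 49/8 (u(O, R) = 6 - ⅛*(-1) = 6 + ⅛ = 49/8)
q(y, x) = 89/8 (q(y, x) = 5 + 49/8 = 89/8)
q(2, 6)*(43 + G(-1)) = 89*(43 + (-1)²)/8 = 89*(43 + 1)/8 = (89/8)*44 = 979/2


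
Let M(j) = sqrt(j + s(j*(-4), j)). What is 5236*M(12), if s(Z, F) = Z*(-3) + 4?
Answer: 20944*sqrt(10) ≈ 66231.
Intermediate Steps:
s(Z, F) = 4 - 3*Z (s(Z, F) = -3*Z + 4 = 4 - 3*Z)
M(j) = sqrt(4 + 13*j) (M(j) = sqrt(j + (4 - 3*j*(-4))) = sqrt(j + (4 - (-12)*j)) = sqrt(j + (4 + 12*j)) = sqrt(4 + 13*j))
5236*M(12) = 5236*sqrt(4 + 13*12) = 5236*sqrt(4 + 156) = 5236*sqrt(160) = 5236*(4*sqrt(10)) = 20944*sqrt(10)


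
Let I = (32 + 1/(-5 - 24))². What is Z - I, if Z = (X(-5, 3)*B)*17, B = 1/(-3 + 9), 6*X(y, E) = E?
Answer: -10297651/10092 ≈ -1020.4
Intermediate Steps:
X(y, E) = E/6
B = ⅙ (B = 1/6 = ⅙ ≈ 0.16667)
Z = 17/12 (Z = (((⅙)*3)*(⅙))*17 = ((½)*(⅙))*17 = (1/12)*17 = 17/12 ≈ 1.4167)
I = 859329/841 (I = (32 + 1/(-29))² = (32 - 1/29)² = (927/29)² = 859329/841 ≈ 1021.8)
Z - I = 17/12 - 1*859329/841 = 17/12 - 859329/841 = -10297651/10092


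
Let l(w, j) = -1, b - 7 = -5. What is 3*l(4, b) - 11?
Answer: -14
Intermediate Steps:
b = 2 (b = 7 - 5 = 2)
3*l(4, b) - 11 = 3*(-1) - 11 = -3 - 11 = -14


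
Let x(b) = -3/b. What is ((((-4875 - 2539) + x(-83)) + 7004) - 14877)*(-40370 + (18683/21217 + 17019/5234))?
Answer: 406259269943086605/658366541 ≈ 6.1707e+8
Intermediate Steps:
((((-4875 - 2539) + x(-83)) + 7004) - 14877)*(-40370 + (18683/21217 + 17019/5234)) = ((((-4875 - 2539) - 3/(-83)) + 7004) - 14877)*(-40370 + (18683/21217 + 17019/5234)) = (((-7414 - 3*(-1/83)) + 7004) - 14877)*(-40370 + (18683*(1/21217) + 17019*(1/5234))) = (((-7414 + 3/83) + 7004) - 14877)*(-40370 + (2669/3031 + 17019/5234)) = ((-615359/83 + 7004) - 14877)*(-40370 + 65554135/15864254) = (-34027/83 - 14877)*(-640374379845/15864254) = -1268818/83*(-640374379845/15864254) = 406259269943086605/658366541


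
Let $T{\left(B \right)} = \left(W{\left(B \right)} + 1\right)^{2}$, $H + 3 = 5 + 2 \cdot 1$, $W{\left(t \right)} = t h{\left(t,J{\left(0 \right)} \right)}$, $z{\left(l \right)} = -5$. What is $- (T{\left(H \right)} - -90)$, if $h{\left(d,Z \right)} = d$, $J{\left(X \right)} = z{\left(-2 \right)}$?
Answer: $-379$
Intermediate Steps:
$J{\left(X \right)} = -5$
$W{\left(t \right)} = t^{2}$ ($W{\left(t \right)} = t t = t^{2}$)
$H = 4$ ($H = -3 + \left(5 + 2 \cdot 1\right) = -3 + \left(5 + 2\right) = -3 + 7 = 4$)
$T{\left(B \right)} = \left(1 + B^{2}\right)^{2}$ ($T{\left(B \right)} = \left(B^{2} + 1\right)^{2} = \left(1 + B^{2}\right)^{2}$)
$- (T{\left(H \right)} - -90) = - (\left(1 + 4^{2}\right)^{2} - -90) = - (\left(1 + 16\right)^{2} + 90) = - (17^{2} + 90) = - (289 + 90) = \left(-1\right) 379 = -379$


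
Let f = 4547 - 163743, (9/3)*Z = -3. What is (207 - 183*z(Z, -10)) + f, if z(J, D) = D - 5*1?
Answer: -156244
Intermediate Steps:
Z = -1 (Z = (⅓)*(-3) = -1)
z(J, D) = -5 + D (z(J, D) = D - 5 = -5 + D)
f = -159196
(207 - 183*z(Z, -10)) + f = (207 - 183*(-5 - 10)) - 159196 = (207 - 183*(-15)) - 159196 = (207 + 2745) - 159196 = 2952 - 159196 = -156244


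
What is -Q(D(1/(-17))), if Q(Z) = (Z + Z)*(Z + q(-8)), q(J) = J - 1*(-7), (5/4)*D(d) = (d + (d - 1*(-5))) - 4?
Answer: 120/289 ≈ 0.41523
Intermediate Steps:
D(d) = ⅘ + 8*d/5 (D(d) = 4*((d + (d - 1*(-5))) - 4)/5 = 4*((d + (d + 5)) - 4)/5 = 4*((d + (5 + d)) - 4)/5 = 4*((5 + 2*d) - 4)/5 = 4*(1 + 2*d)/5 = ⅘ + 8*d/5)
q(J) = 7 + J (q(J) = J + 7 = 7 + J)
Q(Z) = 2*Z*(-1 + Z) (Q(Z) = (Z + Z)*(Z + (7 - 8)) = (2*Z)*(Z - 1) = (2*Z)*(-1 + Z) = 2*Z*(-1 + Z))
-Q(D(1/(-17))) = -2*(⅘ + (8/5)/(-17))*(-1 + (⅘ + (8/5)/(-17))) = -2*(⅘ + (8/5)*(-1/17))*(-1 + (⅘ + (8/5)*(-1/17))) = -2*(⅘ - 8/85)*(-1 + (⅘ - 8/85)) = -2*12*(-1 + 12/17)/17 = -2*12*(-5)/(17*17) = -1*(-120/289) = 120/289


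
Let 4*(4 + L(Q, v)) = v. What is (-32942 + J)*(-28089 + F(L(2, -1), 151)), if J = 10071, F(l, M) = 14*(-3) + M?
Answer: 639930580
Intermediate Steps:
L(Q, v) = -4 + v/4
F(l, M) = -42 + M
(-32942 + J)*(-28089 + F(L(2, -1), 151)) = (-32942 + 10071)*(-28089 + (-42 + 151)) = -22871*(-28089 + 109) = -22871*(-27980) = 639930580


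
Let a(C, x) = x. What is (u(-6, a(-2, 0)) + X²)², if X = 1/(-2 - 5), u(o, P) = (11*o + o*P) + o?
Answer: 12439729/2401 ≈ 5181.1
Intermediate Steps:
u(o, P) = 12*o + P*o (u(o, P) = (11*o + P*o) + o = 12*o + P*o)
X = -⅐ (X = 1/(-7) = -⅐ ≈ -0.14286)
(u(-6, a(-2, 0)) + X²)² = (-6*(12 + 0) + (-⅐)²)² = (-6*12 + 1/49)² = (-72 + 1/49)² = (-3527/49)² = 12439729/2401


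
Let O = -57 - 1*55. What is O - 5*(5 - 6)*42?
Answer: 98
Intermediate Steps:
O = -112 (O = -57 - 55 = -112)
O - 5*(5 - 6)*42 = -112 - 5*(5 - 6)*42 = -112 - 5*(-1)*42 = -112 + 5*42 = -112 + 210 = 98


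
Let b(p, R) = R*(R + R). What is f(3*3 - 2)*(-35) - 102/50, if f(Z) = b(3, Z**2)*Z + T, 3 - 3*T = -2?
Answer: -88241278/75 ≈ -1.1766e+6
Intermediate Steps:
T = 5/3 (T = 1 - 1/3*(-2) = 1 + 2/3 = 5/3 ≈ 1.6667)
b(p, R) = 2*R**2 (b(p, R) = R*(2*R) = 2*R**2)
f(Z) = 5/3 + 2*Z**5 (f(Z) = (2*(Z**2)**2)*Z + 5/3 = (2*Z**4)*Z + 5/3 = 2*Z**5 + 5/3 = 5/3 + 2*Z**5)
f(3*3 - 2)*(-35) - 102/50 = (5/3 + 2*(3*3 - 2)**5)*(-35) - 102/50 = (5/3 + 2*(9 - 2)**5)*(-35) - 102*1/50 = (5/3 + 2*7**5)*(-35) - 51/25 = (5/3 + 2*16807)*(-35) - 51/25 = (5/3 + 33614)*(-35) - 51/25 = (100847/3)*(-35) - 51/25 = -3529645/3 - 51/25 = -88241278/75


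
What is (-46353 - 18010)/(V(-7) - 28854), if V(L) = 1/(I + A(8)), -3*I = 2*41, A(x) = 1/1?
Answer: 5084677/2279469 ≈ 2.2306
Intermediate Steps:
A(x) = 1
I = -82/3 (I = -2*41/3 = -1/3*82 = -82/3 ≈ -27.333)
V(L) = -3/79 (V(L) = 1/(-82/3 + 1) = 1/(-79/3) = -3/79)
(-46353 - 18010)/(V(-7) - 28854) = (-46353 - 18010)/(-3/79 - 28854) = -64363/(-2279469/79) = -64363*(-79/2279469) = 5084677/2279469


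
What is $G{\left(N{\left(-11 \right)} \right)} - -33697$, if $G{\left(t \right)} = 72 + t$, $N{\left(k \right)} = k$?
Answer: $33758$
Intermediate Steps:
$G{\left(N{\left(-11 \right)} \right)} - -33697 = \left(72 - 11\right) - -33697 = 61 + 33697 = 33758$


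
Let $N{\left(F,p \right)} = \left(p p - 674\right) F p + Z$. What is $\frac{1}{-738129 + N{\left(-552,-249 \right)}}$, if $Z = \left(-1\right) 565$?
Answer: $\frac{1}{8428534802} \approx 1.1864 \cdot 10^{-10}$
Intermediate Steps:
$Z = -565$
$N{\left(F,p \right)} = -565 + F p \left(-674 + p^{2}\right)$ ($N{\left(F,p \right)} = \left(p p - 674\right) F p - 565 = \left(p^{2} - 674\right) F p - 565 = \left(-674 + p^{2}\right) F p - 565 = F \left(-674 + p^{2}\right) p - 565 = F p \left(-674 + p^{2}\right) - 565 = -565 + F p \left(-674 + p^{2}\right)$)
$\frac{1}{-738129 + N{\left(-552,-249 \right)}} = \frac{1}{-738129 - \left(565 - 8521913448 + 92639952\right)} = \frac{1}{-738129 - -8429272931} = \frac{1}{-738129 + 8429272931} = \frac{1}{8428534802}$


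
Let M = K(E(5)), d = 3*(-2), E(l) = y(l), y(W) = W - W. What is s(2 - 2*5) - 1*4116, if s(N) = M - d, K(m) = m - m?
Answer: -4110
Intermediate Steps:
y(W) = 0
E(l) = 0
d = -6
K(m) = 0
M = 0
s(N) = 6 (s(N) = 0 - 1*(-6) = 0 + 6 = 6)
s(2 - 2*5) - 1*4116 = 6 - 1*4116 = 6 - 4116 = -4110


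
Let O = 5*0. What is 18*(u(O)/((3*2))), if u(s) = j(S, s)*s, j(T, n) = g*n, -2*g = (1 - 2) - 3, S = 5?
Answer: 0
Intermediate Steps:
O = 0
g = 2 (g = -((1 - 2) - 3)/2 = -(-1 - 3)/2 = -½*(-4) = 2)
j(T, n) = 2*n
u(s) = 2*s² (u(s) = (2*s)*s = 2*s²)
18*(u(O)/((3*2))) = 18*((2*0²)/((3*2))) = 18*((2*0)/6) = 18*(0*(⅙)) = 18*0 = 0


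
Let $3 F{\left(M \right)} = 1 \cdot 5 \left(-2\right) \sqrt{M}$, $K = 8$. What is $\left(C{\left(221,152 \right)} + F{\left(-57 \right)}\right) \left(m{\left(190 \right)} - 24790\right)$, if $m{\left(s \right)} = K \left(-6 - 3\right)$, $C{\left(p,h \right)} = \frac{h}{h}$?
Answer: $-24862 + \frac{248620 i \sqrt{57}}{3} \approx -24862.0 + 6.2568 \cdot 10^{5} i$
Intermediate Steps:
$C{\left(p,h \right)} = 1$
$F{\left(M \right)} = - \frac{10 \sqrt{M}}{3}$ ($F{\left(M \right)} = \frac{1 \cdot 5 \left(-2\right) \sqrt{M}}{3} = \frac{5 \left(-2\right) \sqrt{M}}{3} = \frac{\left(-10\right) \sqrt{M}}{3} = - \frac{10 \sqrt{M}}{3}$)
$m{\left(s \right)} = -72$ ($m{\left(s \right)} = 8 \left(-6 - 3\right) = 8 \left(-9\right) = -72$)
$\left(C{\left(221,152 \right)} + F{\left(-57 \right)}\right) \left(m{\left(190 \right)} - 24790\right) = \left(1 - \frac{10 \sqrt{-57}}{3}\right) \left(-72 - 24790\right) = \left(1 - \frac{10 i \sqrt{57}}{3}\right) \left(-24862\right) = -24862 + \frac{248620 i \sqrt{57}}{3}$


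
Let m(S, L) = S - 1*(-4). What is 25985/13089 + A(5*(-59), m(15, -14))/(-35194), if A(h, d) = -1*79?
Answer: 915550121/460654266 ≈ 1.9875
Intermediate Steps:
m(S, L) = 4 + S (m(S, L) = S + 4 = 4 + S)
A(h, d) = -79
25985/13089 + A(5*(-59), m(15, -14))/(-35194) = 25985/13089 - 79/(-35194) = 25985*(1/13089) - 79*(-1/35194) = 25985/13089 + 79/35194 = 915550121/460654266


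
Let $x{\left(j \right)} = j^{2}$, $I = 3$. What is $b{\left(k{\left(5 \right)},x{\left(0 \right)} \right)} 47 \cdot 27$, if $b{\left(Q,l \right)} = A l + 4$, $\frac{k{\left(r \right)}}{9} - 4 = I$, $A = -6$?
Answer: $5076$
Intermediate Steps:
$k{\left(r \right)} = 63$ ($k{\left(r \right)} = 36 + 9 \cdot 3 = 36 + 27 = 63$)
$b{\left(Q,l \right)} = 4 - 6 l$ ($b{\left(Q,l \right)} = - 6 l + 4 = 4 - 6 l$)
$b{\left(k{\left(5 \right)},x{\left(0 \right)} \right)} 47 \cdot 27 = \left(4 - 6 \cdot 0^{2}\right) 47 \cdot 27 = \left(4 - 0\right) 47 \cdot 27 = \left(4 + 0\right) 47 \cdot 27 = 4 \cdot 47 \cdot 27 = 188 \cdot 27 = 5076$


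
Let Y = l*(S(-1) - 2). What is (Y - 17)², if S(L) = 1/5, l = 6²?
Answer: 167281/25 ≈ 6691.2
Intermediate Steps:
l = 36
S(L) = ⅕
Y = -324/5 (Y = 36*(⅕ - 2) = 36*(-9/5) = -324/5 ≈ -64.800)
(Y - 17)² = (-324/5 - 17)² = (-409/5)² = 167281/25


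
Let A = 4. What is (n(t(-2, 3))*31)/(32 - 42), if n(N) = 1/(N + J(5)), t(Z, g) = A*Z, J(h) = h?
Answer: 31/30 ≈ 1.0333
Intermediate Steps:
t(Z, g) = 4*Z
n(N) = 1/(5 + N) (n(N) = 1/(N + 5) = 1/(5 + N))
(n(t(-2, 3))*31)/(32 - 42) = (31/(5 + 4*(-2)))/(32 - 42) = (31/(5 - 8))/(-10) = (31/(-3))*(-1/10) = -1/3*31*(-1/10) = -31/3*(-1/10) = 31/30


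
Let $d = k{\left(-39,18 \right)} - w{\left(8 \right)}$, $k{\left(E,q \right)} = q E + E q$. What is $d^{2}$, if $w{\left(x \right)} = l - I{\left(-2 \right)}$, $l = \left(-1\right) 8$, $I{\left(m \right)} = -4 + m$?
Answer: $1965604$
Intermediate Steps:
$k{\left(E,q \right)} = 2 E q$ ($k{\left(E,q \right)} = E q + E q = 2 E q$)
$l = -8$
$w{\left(x \right)} = -2$ ($w{\left(x \right)} = -8 - \left(-4 - 2\right) = -8 - -6 = -8 + 6 = -2$)
$d = -1402$ ($d = 2 \left(-39\right) 18 - -2 = -1404 + 2 = -1402$)
$d^{2} = \left(-1402\right)^{2} = 1965604$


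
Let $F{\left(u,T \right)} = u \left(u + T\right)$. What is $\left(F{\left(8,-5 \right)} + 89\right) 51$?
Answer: $5763$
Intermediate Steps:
$F{\left(u,T \right)} = u \left(T + u\right)$
$\left(F{\left(8,-5 \right)} + 89\right) 51 = \left(8 \left(-5 + 8\right) + 89\right) 51 = \left(8 \cdot 3 + 89\right) 51 = \left(24 + 89\right) 51 = 113 \cdot 51 = 5763$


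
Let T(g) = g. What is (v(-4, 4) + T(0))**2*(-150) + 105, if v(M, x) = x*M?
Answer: -38295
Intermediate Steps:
v(M, x) = M*x
(v(-4, 4) + T(0))**2*(-150) + 105 = (-4*4 + 0)**2*(-150) + 105 = (-16 + 0)**2*(-150) + 105 = (-16)**2*(-150) + 105 = 256*(-150) + 105 = -38400 + 105 = -38295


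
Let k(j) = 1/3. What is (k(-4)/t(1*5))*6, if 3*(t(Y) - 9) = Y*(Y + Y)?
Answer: 6/77 ≈ 0.077922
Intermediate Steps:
t(Y) = 9 + 2*Y²/3 (t(Y) = 9 + (Y*(Y + Y))/3 = 9 + (Y*(2*Y))/3 = 9 + (2*Y²)/3 = 9 + 2*Y²/3)
k(j) = ⅓
(k(-4)/t(1*5))*6 = ((⅓)/(9 + 2*(1*5)²/3))*6 = ((⅓)/(9 + (⅔)*5²))*6 = ((⅓)/(9 + (⅔)*25))*6 = ((⅓)/(9 + 50/3))*6 = ((⅓)/(77/3))*6 = ((3/77)*(⅓))*6 = (1/77)*6 = 6/77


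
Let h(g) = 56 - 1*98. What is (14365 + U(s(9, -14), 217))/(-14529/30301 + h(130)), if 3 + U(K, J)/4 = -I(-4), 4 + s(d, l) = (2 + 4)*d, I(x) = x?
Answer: -435395069/1287171 ≈ -338.26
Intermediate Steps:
h(g) = -42 (h(g) = 56 - 98 = -42)
s(d, l) = -4 + 6*d (s(d, l) = -4 + (2 + 4)*d = -4 + 6*d)
U(K, J) = 4 (U(K, J) = -12 + 4*(-1*(-4)) = -12 + 4*4 = -12 + 16 = 4)
(14365 + U(s(9, -14), 217))/(-14529/30301 + h(130)) = (14365 + 4)/(-14529/30301 - 42) = 14369/(-14529*1/30301 - 42) = 14369/(-14529/30301 - 42) = 14369/(-1287171/30301) = 14369*(-30301/1287171) = -435395069/1287171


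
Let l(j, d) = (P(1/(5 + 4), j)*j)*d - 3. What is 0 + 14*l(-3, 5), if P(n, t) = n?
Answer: -196/3 ≈ -65.333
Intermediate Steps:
l(j, d) = -3 + d*j/9 (l(j, d) = (j/(5 + 4))*d - 3 = (j/9)*d - 3 = d*j/9 - 3 = -3 + d*j/9)
0 + 14*l(-3, 5) = 0 + 14*(-3 + (⅑)*5*(-3)) = 0 + 14*(-3 - 5/3) = 0 + 14*(-14/3) = 0 - 196/3 = -196/3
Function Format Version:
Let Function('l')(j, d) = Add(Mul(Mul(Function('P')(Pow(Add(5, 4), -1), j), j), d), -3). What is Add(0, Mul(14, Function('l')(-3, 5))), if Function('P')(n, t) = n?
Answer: Rational(-196, 3) ≈ -65.333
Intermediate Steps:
Function('l')(j, d) = Add(-3, Mul(Rational(1, 9), d, j)) (Function('l')(j, d) = Add(Mul(Mul(Pow(Add(5, 4), -1), j), d), -3) = Add(Mul(Mul(Pow(9, -1), j), d), -3) = Add(Mul(Mul(Rational(1, 9), j), d), -3) = Add(Mul(Rational(1, 9), d, j), -3) = Add(-3, Mul(Rational(1, 9), d, j)))
Add(0, Mul(14, Function('l')(-3, 5))) = Add(0, Mul(14, Add(-3, Mul(Rational(1, 9), 5, -3)))) = Add(0, Mul(14, Add(-3, Rational(-5, 3)))) = Add(0, Mul(14, Rational(-14, 3))) = Add(0, Rational(-196, 3)) = Rational(-196, 3)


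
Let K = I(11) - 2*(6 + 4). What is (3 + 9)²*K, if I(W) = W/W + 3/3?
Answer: -2592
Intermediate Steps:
I(W) = 2 (I(W) = 1 + 3*(⅓) = 1 + 1 = 2)
K = -18 (K = 2 - 2*(6 + 4) = 2 - 2*10 = 2 - 1*20 = 2 - 20 = -18)
(3 + 9)²*K = (3 + 9)²*(-18) = 12²*(-18) = 144*(-18) = -2592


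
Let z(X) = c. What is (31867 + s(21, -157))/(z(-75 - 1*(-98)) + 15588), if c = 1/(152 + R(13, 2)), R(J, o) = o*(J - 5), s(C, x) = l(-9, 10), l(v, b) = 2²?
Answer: 5354328/2618785 ≈ 2.0446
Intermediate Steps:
l(v, b) = 4
s(C, x) = 4
R(J, o) = o*(-5 + J)
c = 1/168 (c = 1/(152 + 2*(-5 + 13)) = 1/(152 + 2*8) = 1/(152 + 16) = 1/168 ≈ 0.0059524)
z(X) = 1/168
(31867 + s(21, -157))/(z(-75 - 1*(-98)) + 15588) = (31867 + 4)/(1/168 + 15588) = 31871/(2618785/168) = 31871*(168/2618785) = 5354328/2618785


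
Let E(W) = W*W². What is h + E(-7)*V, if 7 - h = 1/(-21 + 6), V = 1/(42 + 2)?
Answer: -481/660 ≈ -0.72879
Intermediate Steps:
V = 1/44 ≈ 0.022727
E(W) = W³
h = 106/15 (h = 7 - 1/(-21 + 6) = 7 - 1/(-15) = 7 - 1*(-1/15) = 7 + 1/15 = 106/15 ≈ 7.0667)
h + E(-7)*V = 106/15 + (-7)³*(1/44) = 106/15 - 343*1/44 = 106/15 - 343/44 = -481/660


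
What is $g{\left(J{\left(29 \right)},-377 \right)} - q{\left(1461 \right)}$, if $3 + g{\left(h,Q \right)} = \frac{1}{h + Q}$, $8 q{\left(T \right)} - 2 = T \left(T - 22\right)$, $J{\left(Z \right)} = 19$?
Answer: $- \frac{376330499}{1432} \approx -2.628 \cdot 10^{5}$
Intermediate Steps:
$q{\left(T \right)} = \frac{1}{4} + \frac{T \left(-22 + T\right)}{8}$ ($q{\left(T \right)} = \frac{1}{4} + \frac{T \left(T - 22\right)}{8} = \frac{1}{4} + \frac{T \left(-22 + T\right)}{8}$)
$g{\left(h,Q \right)} = -3 + \frac{1}{Q + h}$ ($g{\left(h,Q \right)} = -3 + \frac{1}{h + Q} = -3 + \frac{1}{Q + h}$)
$g{\left(J{\left(29 \right)},-377 \right)} - q{\left(1461 \right)} = \frac{1 - -1131 - 57}{-377 + 19} - \left(\frac{1}{4} - \frac{16071}{4} + \frac{1461^{2}}{8}\right) = \frac{1 + 1131 - 57}{-358} - \left(\frac{1}{4} - \frac{16071}{4} + \frac{1}{8} \cdot 2134521\right) = \left(- \frac{1}{358}\right) 1075 - \left(\frac{1}{4} - \frac{16071}{4} + \frac{2134521}{8}\right) = - \frac{1075}{358} - \frac{2102381}{8} = - \frac{376330499}{1432}$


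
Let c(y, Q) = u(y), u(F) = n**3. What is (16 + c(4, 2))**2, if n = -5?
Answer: 11881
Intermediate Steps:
u(F) = -125 (u(F) = (-5)**3 = -125)
c(y, Q) = -125
(16 + c(4, 2))**2 = (16 - 125)**2 = (-109)**2 = 11881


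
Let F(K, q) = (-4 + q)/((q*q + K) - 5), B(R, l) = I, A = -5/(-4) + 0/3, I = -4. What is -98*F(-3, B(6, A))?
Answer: 98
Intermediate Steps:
A = 5/4 (A = -5*(-¼) + 0*(⅓) = 5/4 + 0 = 5/4 ≈ 1.2500)
B(R, l) = -4
F(K, q) = (-4 + q)/(-5 + K + q²) (F(K, q) = (-4 + q)/((q² + K) - 5) = (-4 + q)/((K + q²) - 5) = (-4 + q)/(-5 + K + q²))
-98*F(-3, B(6, A)) = -98*(-4 - 4)/(-5 - 3 + (-4)²) = -98*(-8)/(-5 - 3 + 16) = -98*(-8)/8 = -49*(-8)/4 = -98*(-1) = 98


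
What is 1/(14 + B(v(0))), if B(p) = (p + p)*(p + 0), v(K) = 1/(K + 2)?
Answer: 2/29 ≈ 0.068966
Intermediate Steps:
v(K) = 1/(2 + K)
B(p) = 2*p² (B(p) = (2*p)*p = 2*p²)
1/(14 + B(v(0))) = 1/(14 + 2*(1/(2 + 0))²) = 1/(14 + 2*(1/2)²) = 1/(14 + 2*(½)²) = 1/(14 + 2*(¼)) = 1/(14 + ½) = 1/(29/2) = 2/29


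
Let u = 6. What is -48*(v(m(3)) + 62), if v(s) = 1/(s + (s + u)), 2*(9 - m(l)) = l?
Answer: -20848/7 ≈ -2978.3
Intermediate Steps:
m(l) = 9 - l/2
v(s) = 1/(6 + 2*s) (v(s) = 1/(s + (s + 6)) = 1/(s + (6 + s)) = 1/(6 + 2*s))
-48*(v(m(3)) + 62) = -48*(1/(2*(3 + (9 - ½*3))) + 62) = -48*(1/(2*(3 + (9 - 3/2))) + 62) = -48*(1/(2*(3 + 15/2)) + 62) = -48*(1/(2*(21/2)) + 62) = -48*((½)*(2/21) + 62) = -48*(1/21 + 62) = -48*1303/21 = -20848/7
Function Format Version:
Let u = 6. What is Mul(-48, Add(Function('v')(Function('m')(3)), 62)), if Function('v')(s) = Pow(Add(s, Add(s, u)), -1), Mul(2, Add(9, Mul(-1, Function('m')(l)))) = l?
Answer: Rational(-20848, 7) ≈ -2978.3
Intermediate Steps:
Function('m')(l) = Add(9, Mul(Rational(-1, 2), l))
Function('v')(s) = Pow(Add(6, Mul(2, s)), -1) (Function('v')(s) = Pow(Add(s, Add(s, 6)), -1) = Pow(Add(s, Add(6, s)), -1) = Pow(Add(6, Mul(2, s)), -1))
Mul(-48, Add(Function('v')(Function('m')(3)), 62)) = Mul(-48, Add(Mul(Rational(1, 2), Pow(Add(3, Add(9, Mul(Rational(-1, 2), 3))), -1)), 62)) = Mul(-48, Add(Mul(Rational(1, 2), Pow(Add(3, Add(9, Rational(-3, 2))), -1)), 62)) = Mul(-48, Add(Mul(Rational(1, 2), Pow(Add(3, Rational(15, 2)), -1)), 62)) = Mul(-48, Add(Mul(Rational(1, 2), Pow(Rational(21, 2), -1)), 62)) = Mul(-48, Add(Mul(Rational(1, 2), Rational(2, 21)), 62)) = Mul(-48, Add(Rational(1, 21), 62)) = Mul(-48, Rational(1303, 21)) = Rational(-20848, 7)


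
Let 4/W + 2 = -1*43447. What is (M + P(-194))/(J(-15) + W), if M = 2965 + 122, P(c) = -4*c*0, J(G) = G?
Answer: -134127063/651739 ≈ -205.80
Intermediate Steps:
P(c) = 0
W = -4/43449 (W = 4/(-2 - 1*43447) = 4/(-2 - 43447) = 4/(-43449) = 4*(-1/43449) = -4/43449 ≈ -9.2062e-5)
M = 3087
(M + P(-194))/(J(-15) + W) = (3087 + 0)/(-15 - 4/43449) = 3087/(-651739/43449) = 3087*(-43449/651739) = -134127063/651739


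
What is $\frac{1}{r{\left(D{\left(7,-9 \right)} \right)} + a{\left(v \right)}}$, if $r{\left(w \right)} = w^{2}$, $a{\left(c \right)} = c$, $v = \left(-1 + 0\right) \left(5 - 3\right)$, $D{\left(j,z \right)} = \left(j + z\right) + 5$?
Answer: $\frac{1}{7} \approx 0.14286$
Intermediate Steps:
$D{\left(j,z \right)} = 5 + j + z$
$v = -2$ ($v = - (5 - 3) = \left(-1\right) 2 = -2$)
$\frac{1}{r{\left(D{\left(7,-9 \right)} \right)} + a{\left(v \right)}} = \frac{1}{\left(5 + 7 - 9\right)^{2} - 2} = \frac{1}{3^{2} - 2} = \frac{1}{9 - 2} = \frac{1}{7}$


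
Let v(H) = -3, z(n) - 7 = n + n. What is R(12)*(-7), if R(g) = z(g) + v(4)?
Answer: -196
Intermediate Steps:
z(n) = 7 + 2*n (z(n) = 7 + (n + n) = 7 + 2*n)
R(g) = 4 + 2*g (R(g) = (7 + 2*g) - 3 = 4 + 2*g)
R(12)*(-7) = (4 + 2*12)*(-7) = (4 + 24)*(-7) = 28*(-7) = -196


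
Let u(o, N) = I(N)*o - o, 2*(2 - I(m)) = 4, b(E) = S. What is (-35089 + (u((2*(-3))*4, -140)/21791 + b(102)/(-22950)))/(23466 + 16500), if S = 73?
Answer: -17548130996993/19987134482700 ≈ -0.87797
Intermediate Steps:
b(E) = 73
I(m) = 0 (I(m) = 2 - ½*4 = 2 - 2 = 0)
u(o, N) = -o (u(o, N) = 0*o - o = 0 - o = -o)
(-35089 + (u((2*(-3))*4, -140)/21791 + b(102)/(-22950)))/(23466 + 16500) = (-35089 + (-2*(-3)*4/21791 + 73/(-22950)))/(23466 + 16500) = (-35089 + (-(-6)*4*(1/21791) + 73*(-1/22950)))/39966 = (-35089 + (-1*(-24)*(1/21791) - 73/22950))*(1/39966) = (-35089 + (24*(1/21791) - 73/22950))*(1/39966) = (-35089 + (24/21791 - 73/22950))*(1/39966) = (-35089 - 1039943/500103450)*(1/39966) = -17548130996993/500103450*1/39966 = -17548130996993/19987134482700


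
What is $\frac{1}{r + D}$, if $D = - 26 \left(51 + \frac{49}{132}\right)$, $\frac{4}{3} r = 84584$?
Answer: $\frac{66}{4098755} \approx 1.6102 \cdot 10^{-5}$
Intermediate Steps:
$r = 63438$ ($r = \frac{3}{4} \cdot 84584 = 63438$)
$D = - \frac{88153}{66}$ ($D = - 26 \left(51 + 49 \cdot \frac{1}{132}\right) = - 26 \left(51 + \frac{49}{132}\right) = \left(-26\right) \frac{6781}{132} = - \frac{88153}{66} \approx -1335.7$)
$\frac{1}{r + D} = \frac{1}{63438 - \frac{88153}{66}} = \frac{1}{\frac{4098755}{66}} = \frac{66}{4098755}$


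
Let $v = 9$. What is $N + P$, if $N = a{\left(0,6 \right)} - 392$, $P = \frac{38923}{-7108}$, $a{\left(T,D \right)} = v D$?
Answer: $- \frac{2441427}{7108} \approx -343.48$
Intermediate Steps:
$a{\left(T,D \right)} = 9 D$
$P = - \frac{38923}{7108}$ ($P = 38923 \left(- \frac{1}{7108}\right) = - \frac{38923}{7108} \approx -5.4759$)
$N = -338$ ($N = 9 \cdot 6 - 392 = 54 - 392 = -338$)
$N + P = -338 - \frac{38923}{7108} = - \frac{2441427}{7108}$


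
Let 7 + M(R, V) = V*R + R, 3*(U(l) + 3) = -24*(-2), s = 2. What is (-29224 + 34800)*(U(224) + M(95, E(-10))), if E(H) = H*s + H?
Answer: -15328424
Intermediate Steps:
U(l) = 13 (U(l) = -3 + (-24*(-2))/3 = -3 + (⅓)*48 = -3 + 16 = 13)
E(H) = 3*H (E(H) = H*2 + H = 2*H + H = 3*H)
M(R, V) = -7 + R + R*V (M(R, V) = -7 + (V*R + R) = -7 + (R*V + R) = -7 + (R + R*V) = -7 + R + R*V)
(-29224 + 34800)*(U(224) + M(95, E(-10))) = (-29224 + 34800)*(13 + (-7 + 95 + 95*(3*(-10)))) = 5576*(13 + (-7 + 95 + 95*(-30))) = 5576*(13 + (-7 + 95 - 2850)) = 5576*(13 - 2762) = 5576*(-2749) = -15328424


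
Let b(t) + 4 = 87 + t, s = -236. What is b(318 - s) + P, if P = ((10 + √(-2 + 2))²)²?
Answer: 10637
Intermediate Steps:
b(t) = 83 + t (b(t) = -4 + (87 + t) = 83 + t)
P = 10000 (P = ((10 + √0)²)² = ((10 + 0)²)² = (10²)² = 100² = 10000)
b(318 - s) + P = (83 + (318 - 1*(-236))) + 10000 = (83 + (318 + 236)) + 10000 = (83 + 554) + 10000 = 637 + 10000 = 10637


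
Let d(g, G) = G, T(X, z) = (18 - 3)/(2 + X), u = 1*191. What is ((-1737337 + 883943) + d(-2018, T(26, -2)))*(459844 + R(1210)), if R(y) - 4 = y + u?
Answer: -11021552696233/28 ≈ -3.9363e+11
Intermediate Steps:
u = 191
T(X, z) = 15/(2 + X)
R(y) = 195 + y (R(y) = 4 + (y + 191) = 4 + (191 + y) = 195 + y)
((-1737337 + 883943) + d(-2018, T(26, -2)))*(459844 + R(1210)) = ((-1737337 + 883943) + 15/(2 + 26))*(459844 + (195 + 1210)) = (-853394 + 15/28)*(459844 + 1405) = (-853394 + 15*(1/28))*461249 = (-853394 + 15/28)*461249 = -23895017/28*461249 = -11021552696233/28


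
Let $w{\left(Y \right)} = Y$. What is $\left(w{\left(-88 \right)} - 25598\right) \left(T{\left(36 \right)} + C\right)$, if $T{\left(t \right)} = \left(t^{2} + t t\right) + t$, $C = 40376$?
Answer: $-1104600744$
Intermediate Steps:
$T{\left(t \right)} = t + 2 t^{2}$ ($T{\left(t \right)} = \left(t^{2} + t^{2}\right) + t = 2 t^{2} + t = t + 2 t^{2}$)
$\left(w{\left(-88 \right)} - 25598\right) \left(T{\left(36 \right)} + C\right) = \left(-88 - 25598\right) \left(36 \left(1 + 2 \cdot 36\right) + 40376\right) = - 25686 \left(36 \left(1 + 72\right) + 40376\right) = - 25686 \left(36 \cdot 73 + 40376\right) = - 25686 \left(2628 + 40376\right) = \left(-25686\right) 43004 = -1104600744$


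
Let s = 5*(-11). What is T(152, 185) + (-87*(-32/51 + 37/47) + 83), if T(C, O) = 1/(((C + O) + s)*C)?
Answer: 50351537/728688 ≈ 69.099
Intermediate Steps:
s = -55
T(C, O) = 1/(C*(-55 + C + O)) (T(C, O) = 1/(((C + O) - 55)*C) = 1/((-55 + C + O)*C) = 1/(C*(-55 + C + O)))
T(152, 185) + (-87*(-32/51 + 37/47) + 83) = 1/(152*(-55 + 152 + 185)) + (-87*(-32/51 + 37/47) + 83) = (1/152)/282 + (-87*(-32*1/51 + 37*(1/47)) + 83) = (1/152)*(1/282) + (-87*(-32/51 + 37/47) + 83) = 1/42864 + (-87*383/2397 + 83) = 1/42864 + (-11107/799 + 83) = 1/42864 + 55210/799 = 50351537/728688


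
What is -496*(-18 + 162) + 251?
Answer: -71173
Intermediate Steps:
-496*(-18 + 162) + 251 = -496*144 + 251 = -71424 + 251 = -71173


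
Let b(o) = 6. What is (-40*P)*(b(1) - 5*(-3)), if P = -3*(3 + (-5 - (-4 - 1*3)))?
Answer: 12600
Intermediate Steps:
P = -15 (P = -3*(3 + (-5 - (-4 - 3))) = -3*(3 + (-5 - 1*(-7))) = -3*(3 + (-5 + 7)) = -3*(3 + 2) = -3*5 = -15)
(-40*P)*(b(1) - 5*(-3)) = (-40*(-15))*(6 - 5*(-3)) = 600*(6 + 15) = 600*21 = 12600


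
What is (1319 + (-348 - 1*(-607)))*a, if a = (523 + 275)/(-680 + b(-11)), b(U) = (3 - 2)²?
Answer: -179892/97 ≈ -1854.6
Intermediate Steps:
b(U) = 1 (b(U) = 1² = 1)
a = -114/97 (a = (523 + 275)/(-680 + 1) = 798/(-679) = 798*(-1/679) = -114/97 ≈ -1.1753)
(1319 + (-348 - 1*(-607)))*a = (1319 + (-348 - 1*(-607)))*(-114/97) = (1319 + (-348 + 607))*(-114/97) = (1319 + 259)*(-114/97) = 1578*(-114/97) = -179892/97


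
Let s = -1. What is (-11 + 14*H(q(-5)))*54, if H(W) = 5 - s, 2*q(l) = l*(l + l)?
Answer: 3942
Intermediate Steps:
q(l) = l² (q(l) = (l*(l + l))/2 = (l*(2*l))/2 = (2*l²)/2 = l²)
H(W) = 6 (H(W) = 5 - 1*(-1) = 5 + 1 = 6)
(-11 + 14*H(q(-5)))*54 = (-11 + 14*6)*54 = (-11 + 84)*54 = 73*54 = 3942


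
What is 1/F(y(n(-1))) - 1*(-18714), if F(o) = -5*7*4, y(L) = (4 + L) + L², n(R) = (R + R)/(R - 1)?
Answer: 2619959/140 ≈ 18714.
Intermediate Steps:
n(R) = 2*R/(-1 + R) (n(R) = (2*R)/(-1 + R) = 2*R/(-1 + R))
y(L) = 4 + L + L²
F(o) = -140 (F(o) = -35*4 = -140)
1/F(y(n(-1))) - 1*(-18714) = 1/(-140) - 1*(-18714) = -1/140 + 18714 = 2619959/140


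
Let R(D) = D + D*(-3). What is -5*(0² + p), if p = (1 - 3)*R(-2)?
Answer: 40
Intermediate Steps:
R(D) = -2*D (R(D) = D - 3*D = -2*D)
p = -8 (p = (1 - 3)*(-2*(-2)) = -2*4 = -8)
-5*(0² + p) = -5*(0² - 8) = -5*(0 - 8) = -5*(-8) = 40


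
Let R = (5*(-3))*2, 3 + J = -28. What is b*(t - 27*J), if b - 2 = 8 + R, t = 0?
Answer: -16740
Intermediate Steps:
J = -31 (J = -3 - 28 = -31)
R = -30 (R = -15*2 = -30)
b = -20 (b = 2 + (8 - 30) = 2 - 22 = -20)
b*(t - 27*J) = -20*(0 - 27*(-31)) = -20*(0 + 837) = -20*837 = -16740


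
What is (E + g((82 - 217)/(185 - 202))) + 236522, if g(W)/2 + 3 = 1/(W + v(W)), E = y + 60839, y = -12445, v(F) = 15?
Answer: 55557467/195 ≈ 2.8491e+5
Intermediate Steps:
E = 48394 (E = -12445 + 60839 = 48394)
g(W) = -6 + 2/(15 + W) (g(W) = -6 + 2/(W + 15) = -6 + 2/(15 + W))
(E + g((82 - 217)/(185 - 202))) + 236522 = (48394 + 2*(-44 - 3*(82 - 217)/(185 - 202))/(15 + (82 - 217)/(185 - 202))) + 236522 = (48394 + 2*(-44 - (-405)/(-17))/(15 - 135/(-17))) + 236522 = (48394 + 2*(-44 - (-405)*(-1)/17)/(15 - 135*(-1/17))) + 236522 = (48394 + 2*(-44 - 3*135/17)/(15 + 135/17)) + 236522 = (48394 + 2*(-44 - 405/17)/(390/17)) + 236522 = (48394 + 2*(17/390)*(-1153/17)) + 236522 = (48394 - 1153/195) + 236522 = 9435677/195 + 236522 = 55557467/195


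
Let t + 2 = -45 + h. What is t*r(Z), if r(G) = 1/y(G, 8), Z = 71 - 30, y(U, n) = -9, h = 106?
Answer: -59/9 ≈ -6.5556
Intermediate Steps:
Z = 41
r(G) = -⅑ (r(G) = 1/(-9) = -⅑)
t = 59 (t = -2 + (-45 + 106) = -2 + 61 = 59)
t*r(Z) = 59*(-⅑) = -59/9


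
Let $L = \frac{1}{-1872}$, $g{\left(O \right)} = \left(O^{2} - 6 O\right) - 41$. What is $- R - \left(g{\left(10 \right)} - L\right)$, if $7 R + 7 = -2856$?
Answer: $\frac{767519}{1872} \approx 410.0$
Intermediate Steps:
$R = -409$ ($R = -1 + \frac{1}{7} \left(-2856\right) = -1 - 408 = -409$)
$g{\left(O \right)} = -41 + O^{2} - 6 O$
$L = - \frac{1}{1872} \approx -0.00053419$
$- R - \left(g{\left(10 \right)} - L\right) = \left(-1\right) \left(-409\right) - \left(\left(-41 + 10^{2} - 60\right) - - \frac{1}{1872}\right) = 409 - \left(\left(-41 + 100 - 60\right) + \frac{1}{1872}\right) = 409 - \left(-1 + \frac{1}{1872}\right) = 409 - - \frac{1871}{1872} = 409 + \frac{1871}{1872} = \frac{767519}{1872}$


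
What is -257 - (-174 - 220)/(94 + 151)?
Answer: -62571/245 ≈ -255.39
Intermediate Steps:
-257 - (-174 - 220)/(94 + 151) = -257 - (-394)/245 = -257 - 1*(-394/245) = -257 + 394/245 = -62571/245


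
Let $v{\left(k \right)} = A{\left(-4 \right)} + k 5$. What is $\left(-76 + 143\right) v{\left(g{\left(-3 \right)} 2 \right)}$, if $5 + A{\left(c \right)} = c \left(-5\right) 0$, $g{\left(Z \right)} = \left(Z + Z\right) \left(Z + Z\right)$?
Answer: $23785$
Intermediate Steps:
$g{\left(Z \right)} = 4 Z^{2}$ ($g{\left(Z \right)} = 2 Z 2 Z = 4 Z^{2}$)
$A{\left(c \right)} = -5$ ($A{\left(c \right)} = -5 + c \left(-5\right) 0 = -5 + - 5 c 0 = -5 + 0 = -5$)
$v{\left(k \right)} = -5 + 5 k$ ($v{\left(k \right)} = -5 + k 5 = -5 + 5 k$)
$\left(-76 + 143\right) v{\left(g{\left(-3 \right)} 2 \right)} = \left(-76 + 143\right) \left(-5 + 5 \cdot 4 \left(-3\right)^{2} \cdot 2\right) = 67 \left(-5 + 5 \cdot 4 \cdot 9 \cdot 2\right) = 67 \left(-5 + 5 \cdot 36 \cdot 2\right) = 67 \left(-5 + 5 \cdot 72\right) = 67 \left(-5 + 360\right) = 67 \cdot 355 = 23785$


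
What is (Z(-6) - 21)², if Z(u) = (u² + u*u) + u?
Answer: 2025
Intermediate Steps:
Z(u) = u + 2*u² (Z(u) = (u² + u²) + u = 2*u² + u = u + 2*u²)
(Z(-6) - 21)² = (-6*(1 + 2*(-6)) - 21)² = (-6*(1 - 12) - 21)² = (-6*(-11) - 21)² = (66 - 21)² = 45² = 2025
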